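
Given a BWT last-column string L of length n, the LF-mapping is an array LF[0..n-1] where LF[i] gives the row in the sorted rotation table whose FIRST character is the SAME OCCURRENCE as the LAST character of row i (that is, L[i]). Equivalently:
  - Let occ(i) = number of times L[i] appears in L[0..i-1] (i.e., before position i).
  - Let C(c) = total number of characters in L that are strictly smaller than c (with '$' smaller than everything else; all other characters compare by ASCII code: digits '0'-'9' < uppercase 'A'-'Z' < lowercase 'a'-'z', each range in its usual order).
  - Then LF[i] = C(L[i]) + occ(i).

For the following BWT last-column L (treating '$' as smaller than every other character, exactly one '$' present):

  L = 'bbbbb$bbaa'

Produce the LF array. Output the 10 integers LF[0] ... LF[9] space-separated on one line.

Answer: 3 4 5 6 7 0 8 9 1 2

Derivation:
Char counts: '$':1, 'a':2, 'b':7
C (first-col start): C('$')=0, C('a')=1, C('b')=3
L[0]='b': occ=0, LF[0]=C('b')+0=3+0=3
L[1]='b': occ=1, LF[1]=C('b')+1=3+1=4
L[2]='b': occ=2, LF[2]=C('b')+2=3+2=5
L[3]='b': occ=3, LF[3]=C('b')+3=3+3=6
L[4]='b': occ=4, LF[4]=C('b')+4=3+4=7
L[5]='$': occ=0, LF[5]=C('$')+0=0+0=0
L[6]='b': occ=5, LF[6]=C('b')+5=3+5=8
L[7]='b': occ=6, LF[7]=C('b')+6=3+6=9
L[8]='a': occ=0, LF[8]=C('a')+0=1+0=1
L[9]='a': occ=1, LF[9]=C('a')+1=1+1=2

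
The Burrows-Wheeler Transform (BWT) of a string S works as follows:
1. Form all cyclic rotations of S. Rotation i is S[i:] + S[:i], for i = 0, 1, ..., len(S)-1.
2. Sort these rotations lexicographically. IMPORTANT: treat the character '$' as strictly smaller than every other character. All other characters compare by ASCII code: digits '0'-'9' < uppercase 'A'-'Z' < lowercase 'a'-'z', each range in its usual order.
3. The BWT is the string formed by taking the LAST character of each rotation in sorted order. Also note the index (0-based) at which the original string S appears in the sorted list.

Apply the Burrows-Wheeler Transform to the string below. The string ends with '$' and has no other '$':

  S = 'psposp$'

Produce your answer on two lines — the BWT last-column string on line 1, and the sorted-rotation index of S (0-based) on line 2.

All 7 rotations (rotation i = S[i:]+S[:i]):
  rot[0] = psposp$
  rot[1] = sposp$p
  rot[2] = posp$ps
  rot[3] = osp$psp
  rot[4] = sp$pspo
  rot[5] = p$pspos
  rot[6] = $psposp
Sorted (with $ < everything):
  sorted[0] = $psposp  (last char: 'p')
  sorted[1] = osp$psp  (last char: 'p')
  sorted[2] = p$pspos  (last char: 's')
  sorted[3] = posp$ps  (last char: 's')
  sorted[4] = psposp$  (last char: '$')
  sorted[5] = sp$pspo  (last char: 'o')
  sorted[6] = sposp$p  (last char: 'p')
Last column: ppss$op
Original string S is at sorted index 4

Answer: ppss$op
4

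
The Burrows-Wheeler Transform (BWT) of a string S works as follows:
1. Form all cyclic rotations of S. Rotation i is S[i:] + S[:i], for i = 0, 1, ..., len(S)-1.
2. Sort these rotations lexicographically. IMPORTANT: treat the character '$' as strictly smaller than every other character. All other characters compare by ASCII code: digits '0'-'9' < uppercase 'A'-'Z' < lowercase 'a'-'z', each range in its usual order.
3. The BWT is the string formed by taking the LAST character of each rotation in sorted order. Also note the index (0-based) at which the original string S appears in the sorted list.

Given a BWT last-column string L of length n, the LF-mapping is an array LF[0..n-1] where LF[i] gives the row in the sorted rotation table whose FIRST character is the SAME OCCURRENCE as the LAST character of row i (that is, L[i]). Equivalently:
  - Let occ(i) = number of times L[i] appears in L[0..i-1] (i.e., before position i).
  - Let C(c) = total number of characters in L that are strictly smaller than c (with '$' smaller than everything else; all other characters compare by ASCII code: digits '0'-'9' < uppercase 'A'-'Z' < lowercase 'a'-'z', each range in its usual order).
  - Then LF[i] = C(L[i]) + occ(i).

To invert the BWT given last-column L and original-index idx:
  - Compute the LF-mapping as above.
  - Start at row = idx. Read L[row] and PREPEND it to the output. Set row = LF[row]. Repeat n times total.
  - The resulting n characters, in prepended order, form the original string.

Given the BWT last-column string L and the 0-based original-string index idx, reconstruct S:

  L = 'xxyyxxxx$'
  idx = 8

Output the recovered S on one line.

Answer: yxxxxyxx$

Derivation:
LF mapping: 1 2 7 8 3 4 5 6 0
Walk LF starting at row 8, prepending L[row]:
  step 1: row=8, L[8]='$', prepend. Next row=LF[8]=0
  step 2: row=0, L[0]='x', prepend. Next row=LF[0]=1
  step 3: row=1, L[1]='x', prepend. Next row=LF[1]=2
  step 4: row=2, L[2]='y', prepend. Next row=LF[2]=7
  step 5: row=7, L[7]='x', prepend. Next row=LF[7]=6
  step 6: row=6, L[6]='x', prepend. Next row=LF[6]=5
  step 7: row=5, L[5]='x', prepend. Next row=LF[5]=4
  step 8: row=4, L[4]='x', prepend. Next row=LF[4]=3
  step 9: row=3, L[3]='y', prepend. Next row=LF[3]=8
Reversed output: yxxxxyxx$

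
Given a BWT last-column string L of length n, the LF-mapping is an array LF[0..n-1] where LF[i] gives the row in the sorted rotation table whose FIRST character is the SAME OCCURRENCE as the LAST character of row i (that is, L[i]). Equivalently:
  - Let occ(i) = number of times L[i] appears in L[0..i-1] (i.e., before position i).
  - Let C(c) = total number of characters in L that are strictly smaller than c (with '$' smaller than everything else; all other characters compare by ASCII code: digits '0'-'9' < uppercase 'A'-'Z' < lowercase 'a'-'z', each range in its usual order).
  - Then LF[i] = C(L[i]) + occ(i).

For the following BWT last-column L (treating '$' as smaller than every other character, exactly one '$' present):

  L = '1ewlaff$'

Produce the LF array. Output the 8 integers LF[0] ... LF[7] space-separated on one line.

Answer: 1 3 7 6 2 4 5 0

Derivation:
Char counts: '$':1, '1':1, 'a':1, 'e':1, 'f':2, 'l':1, 'w':1
C (first-col start): C('$')=0, C('1')=1, C('a')=2, C('e')=3, C('f')=4, C('l')=6, C('w')=7
L[0]='1': occ=0, LF[0]=C('1')+0=1+0=1
L[1]='e': occ=0, LF[1]=C('e')+0=3+0=3
L[2]='w': occ=0, LF[2]=C('w')+0=7+0=7
L[3]='l': occ=0, LF[3]=C('l')+0=6+0=6
L[4]='a': occ=0, LF[4]=C('a')+0=2+0=2
L[5]='f': occ=0, LF[5]=C('f')+0=4+0=4
L[6]='f': occ=1, LF[6]=C('f')+1=4+1=5
L[7]='$': occ=0, LF[7]=C('$')+0=0+0=0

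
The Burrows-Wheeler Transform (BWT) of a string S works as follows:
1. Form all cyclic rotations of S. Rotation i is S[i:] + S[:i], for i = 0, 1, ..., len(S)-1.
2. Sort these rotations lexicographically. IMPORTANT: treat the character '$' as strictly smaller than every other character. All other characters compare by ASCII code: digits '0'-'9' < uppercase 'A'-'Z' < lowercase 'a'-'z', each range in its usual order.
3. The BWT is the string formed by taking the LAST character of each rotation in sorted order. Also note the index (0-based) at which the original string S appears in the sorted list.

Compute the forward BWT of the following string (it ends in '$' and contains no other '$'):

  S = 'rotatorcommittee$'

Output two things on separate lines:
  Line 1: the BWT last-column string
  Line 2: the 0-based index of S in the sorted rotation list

All 17 rotations (rotation i = S[i:]+S[:i]):
  rot[0] = rotatorcommittee$
  rot[1] = otatorcommittee$r
  rot[2] = tatorcommittee$ro
  rot[3] = atorcommittee$rot
  rot[4] = torcommittee$rota
  rot[5] = orcommittee$rotat
  rot[6] = rcommittee$rotato
  rot[7] = committee$rotator
  rot[8] = ommittee$rotatorc
  rot[9] = mmittee$rotatorco
  rot[10] = mittee$rotatorcom
  rot[11] = ittee$rotatorcomm
  rot[12] = ttee$rotatorcommi
  rot[13] = tee$rotatorcommit
  rot[14] = ee$rotatorcommitt
  rot[15] = e$rotatorcommitte
  rot[16] = $rotatorcommittee
Sorted (with $ < everything):
  sorted[0] = $rotatorcommittee  (last char: 'e')
  sorted[1] = atorcommittee$rot  (last char: 't')
  sorted[2] = committee$rotator  (last char: 'r')
  sorted[3] = e$rotatorcommitte  (last char: 'e')
  sorted[4] = ee$rotatorcommitt  (last char: 't')
  sorted[5] = ittee$rotatorcomm  (last char: 'm')
  sorted[6] = mittee$rotatorcom  (last char: 'm')
  sorted[7] = mmittee$rotatorco  (last char: 'o')
  sorted[8] = ommittee$rotatorc  (last char: 'c')
  sorted[9] = orcommittee$rotat  (last char: 't')
  sorted[10] = otatorcommittee$r  (last char: 'r')
  sorted[11] = rcommittee$rotato  (last char: 'o')
  sorted[12] = rotatorcommittee$  (last char: '$')
  sorted[13] = tatorcommittee$ro  (last char: 'o')
  sorted[14] = tee$rotatorcommit  (last char: 't')
  sorted[15] = torcommittee$rota  (last char: 'a')
  sorted[16] = ttee$rotatorcommi  (last char: 'i')
Last column: etretmmoctro$otai
Original string S is at sorted index 12

Answer: etretmmoctro$otai
12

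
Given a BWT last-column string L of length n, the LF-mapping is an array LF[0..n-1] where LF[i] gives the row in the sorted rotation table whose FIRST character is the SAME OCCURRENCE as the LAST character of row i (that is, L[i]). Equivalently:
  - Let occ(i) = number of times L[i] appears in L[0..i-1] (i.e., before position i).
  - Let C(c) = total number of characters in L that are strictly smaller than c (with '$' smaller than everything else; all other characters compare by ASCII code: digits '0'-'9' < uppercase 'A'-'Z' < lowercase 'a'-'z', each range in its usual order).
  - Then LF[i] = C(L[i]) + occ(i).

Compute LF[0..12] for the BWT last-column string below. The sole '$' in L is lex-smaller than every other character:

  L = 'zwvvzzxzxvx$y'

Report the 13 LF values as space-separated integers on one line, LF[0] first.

Char counts: '$':1, 'v':3, 'w':1, 'x':3, 'y':1, 'z':4
C (first-col start): C('$')=0, C('v')=1, C('w')=4, C('x')=5, C('y')=8, C('z')=9
L[0]='z': occ=0, LF[0]=C('z')+0=9+0=9
L[1]='w': occ=0, LF[1]=C('w')+0=4+0=4
L[2]='v': occ=0, LF[2]=C('v')+0=1+0=1
L[3]='v': occ=1, LF[3]=C('v')+1=1+1=2
L[4]='z': occ=1, LF[4]=C('z')+1=9+1=10
L[5]='z': occ=2, LF[5]=C('z')+2=9+2=11
L[6]='x': occ=0, LF[6]=C('x')+0=5+0=5
L[7]='z': occ=3, LF[7]=C('z')+3=9+3=12
L[8]='x': occ=1, LF[8]=C('x')+1=5+1=6
L[9]='v': occ=2, LF[9]=C('v')+2=1+2=3
L[10]='x': occ=2, LF[10]=C('x')+2=5+2=7
L[11]='$': occ=0, LF[11]=C('$')+0=0+0=0
L[12]='y': occ=0, LF[12]=C('y')+0=8+0=8

Answer: 9 4 1 2 10 11 5 12 6 3 7 0 8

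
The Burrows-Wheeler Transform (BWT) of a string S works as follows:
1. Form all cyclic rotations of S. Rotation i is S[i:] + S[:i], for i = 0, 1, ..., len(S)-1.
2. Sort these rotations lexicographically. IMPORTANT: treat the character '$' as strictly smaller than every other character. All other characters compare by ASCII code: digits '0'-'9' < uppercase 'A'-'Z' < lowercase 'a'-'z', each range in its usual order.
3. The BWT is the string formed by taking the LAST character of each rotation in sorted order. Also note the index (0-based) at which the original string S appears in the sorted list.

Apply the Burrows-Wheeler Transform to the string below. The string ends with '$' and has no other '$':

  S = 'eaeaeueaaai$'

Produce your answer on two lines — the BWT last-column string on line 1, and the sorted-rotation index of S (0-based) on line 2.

All 12 rotations (rotation i = S[i:]+S[:i]):
  rot[0] = eaeaeueaaai$
  rot[1] = aeaeueaaai$e
  rot[2] = eaeueaaai$ea
  rot[3] = aeueaaai$eae
  rot[4] = eueaaai$eaea
  rot[5] = ueaaai$eaeae
  rot[6] = eaaai$eaeaeu
  rot[7] = aaai$eaeaeue
  rot[8] = aai$eaeaeuea
  rot[9] = ai$eaeaeueaa
  rot[10] = i$eaeaeueaaa
  rot[11] = $eaeaeueaaai
Sorted (with $ < everything):
  sorted[0] = $eaeaeueaaai  (last char: 'i')
  sorted[1] = aaai$eaeaeue  (last char: 'e')
  sorted[2] = aai$eaeaeuea  (last char: 'a')
  sorted[3] = aeaeueaaai$e  (last char: 'e')
  sorted[4] = aeueaaai$eae  (last char: 'e')
  sorted[5] = ai$eaeaeueaa  (last char: 'a')
  sorted[6] = eaaai$eaeaeu  (last char: 'u')
  sorted[7] = eaeaeueaaai$  (last char: '$')
  sorted[8] = eaeueaaai$ea  (last char: 'a')
  sorted[9] = eueaaai$eaea  (last char: 'a')
  sorted[10] = i$eaeaeueaaa  (last char: 'a')
  sorted[11] = ueaaai$eaeae  (last char: 'e')
Last column: ieaeeau$aaae
Original string S is at sorted index 7

Answer: ieaeeau$aaae
7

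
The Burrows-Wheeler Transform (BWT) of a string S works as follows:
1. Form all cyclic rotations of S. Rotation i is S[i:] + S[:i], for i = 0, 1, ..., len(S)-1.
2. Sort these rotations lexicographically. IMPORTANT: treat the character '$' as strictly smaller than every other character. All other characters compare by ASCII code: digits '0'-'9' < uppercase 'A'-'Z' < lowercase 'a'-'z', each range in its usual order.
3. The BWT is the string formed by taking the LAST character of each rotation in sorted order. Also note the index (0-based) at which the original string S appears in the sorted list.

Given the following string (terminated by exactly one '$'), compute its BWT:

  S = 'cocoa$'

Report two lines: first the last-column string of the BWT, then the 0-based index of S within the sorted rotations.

Answer: aoo$cc
3

Derivation:
All 6 rotations (rotation i = S[i:]+S[:i]):
  rot[0] = cocoa$
  rot[1] = ocoa$c
  rot[2] = coa$co
  rot[3] = oa$coc
  rot[4] = a$coco
  rot[5] = $cocoa
Sorted (with $ < everything):
  sorted[0] = $cocoa  (last char: 'a')
  sorted[1] = a$coco  (last char: 'o')
  sorted[2] = coa$co  (last char: 'o')
  sorted[3] = cocoa$  (last char: '$')
  sorted[4] = oa$coc  (last char: 'c')
  sorted[5] = ocoa$c  (last char: 'c')
Last column: aoo$cc
Original string S is at sorted index 3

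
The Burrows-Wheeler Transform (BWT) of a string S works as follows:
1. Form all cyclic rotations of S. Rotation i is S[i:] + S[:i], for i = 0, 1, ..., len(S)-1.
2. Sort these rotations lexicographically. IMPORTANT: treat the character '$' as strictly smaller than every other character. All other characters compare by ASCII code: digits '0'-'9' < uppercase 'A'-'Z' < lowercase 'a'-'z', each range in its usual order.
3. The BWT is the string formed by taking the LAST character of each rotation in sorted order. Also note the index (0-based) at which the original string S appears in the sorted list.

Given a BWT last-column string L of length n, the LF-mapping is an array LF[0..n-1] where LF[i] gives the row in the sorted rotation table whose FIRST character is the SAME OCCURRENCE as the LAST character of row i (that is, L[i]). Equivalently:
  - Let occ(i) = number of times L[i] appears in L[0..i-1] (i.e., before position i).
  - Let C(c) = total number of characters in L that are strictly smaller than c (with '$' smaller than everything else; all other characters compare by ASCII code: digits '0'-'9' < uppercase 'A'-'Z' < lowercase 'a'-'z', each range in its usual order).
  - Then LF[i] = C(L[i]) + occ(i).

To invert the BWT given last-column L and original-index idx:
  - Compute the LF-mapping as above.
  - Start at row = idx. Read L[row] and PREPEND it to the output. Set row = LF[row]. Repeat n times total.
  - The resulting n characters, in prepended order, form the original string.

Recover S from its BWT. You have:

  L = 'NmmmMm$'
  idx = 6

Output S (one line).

Answer: mmmMmN$

Derivation:
LF mapping: 2 3 4 5 1 6 0
Walk LF starting at row 6, prepending L[row]:
  step 1: row=6, L[6]='$', prepend. Next row=LF[6]=0
  step 2: row=0, L[0]='N', prepend. Next row=LF[0]=2
  step 3: row=2, L[2]='m', prepend. Next row=LF[2]=4
  step 4: row=4, L[4]='M', prepend. Next row=LF[4]=1
  step 5: row=1, L[1]='m', prepend. Next row=LF[1]=3
  step 6: row=3, L[3]='m', prepend. Next row=LF[3]=5
  step 7: row=5, L[5]='m', prepend. Next row=LF[5]=6
Reversed output: mmmMmN$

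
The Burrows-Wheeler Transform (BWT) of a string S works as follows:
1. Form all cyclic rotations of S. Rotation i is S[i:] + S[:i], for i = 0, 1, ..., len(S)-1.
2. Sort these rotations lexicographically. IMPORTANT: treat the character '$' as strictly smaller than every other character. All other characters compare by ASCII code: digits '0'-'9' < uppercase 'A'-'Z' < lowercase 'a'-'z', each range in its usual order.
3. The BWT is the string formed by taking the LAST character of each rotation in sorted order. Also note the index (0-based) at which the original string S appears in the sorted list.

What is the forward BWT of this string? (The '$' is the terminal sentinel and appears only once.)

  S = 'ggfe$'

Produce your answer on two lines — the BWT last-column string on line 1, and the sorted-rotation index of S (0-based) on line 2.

Answer: efgg$
4

Derivation:
All 5 rotations (rotation i = S[i:]+S[:i]):
  rot[0] = ggfe$
  rot[1] = gfe$g
  rot[2] = fe$gg
  rot[3] = e$ggf
  rot[4] = $ggfe
Sorted (with $ < everything):
  sorted[0] = $ggfe  (last char: 'e')
  sorted[1] = e$ggf  (last char: 'f')
  sorted[2] = fe$gg  (last char: 'g')
  sorted[3] = gfe$g  (last char: 'g')
  sorted[4] = ggfe$  (last char: '$')
Last column: efgg$
Original string S is at sorted index 4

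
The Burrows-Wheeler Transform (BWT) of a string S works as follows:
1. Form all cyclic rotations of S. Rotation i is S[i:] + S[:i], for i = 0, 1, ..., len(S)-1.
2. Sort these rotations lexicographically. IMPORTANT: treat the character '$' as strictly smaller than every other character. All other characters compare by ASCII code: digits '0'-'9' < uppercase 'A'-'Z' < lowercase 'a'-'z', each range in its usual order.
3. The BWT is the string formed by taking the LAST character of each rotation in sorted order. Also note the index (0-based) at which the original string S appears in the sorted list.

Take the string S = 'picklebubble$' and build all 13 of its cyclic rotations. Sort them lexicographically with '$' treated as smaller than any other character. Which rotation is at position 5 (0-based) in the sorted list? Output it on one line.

All 13 rotations (rotation i = S[i:]+S[:i]):
  rot[0] = picklebubble$
  rot[1] = icklebubble$p
  rot[2] = cklebubble$pi
  rot[3] = klebubble$pic
  rot[4] = lebubble$pick
  rot[5] = ebubble$pickl
  rot[6] = bubble$pickle
  rot[7] = ubble$pickleb
  rot[8] = bble$picklebu
  rot[9] = ble$picklebub
  rot[10] = le$picklebubb
  rot[11] = e$picklebubbl
  rot[12] = $picklebubble
Sorted (with $ < everything):
  sorted[0] = $picklebubble
  sorted[1] = bble$picklebu
  sorted[2] = ble$picklebub
  sorted[3] = bubble$pickle
  sorted[4] = cklebubble$pi
  sorted[5] = e$picklebubbl
  sorted[6] = ebubble$pickl
  sorted[7] = icklebubble$p
  sorted[8] = klebubble$pic
  sorted[9] = le$picklebubb
  sorted[10] = lebubble$pick
  sorted[11] = picklebubble$
  sorted[12] = ubble$pickleb
sorted[5] = e$picklebubbl

Answer: e$picklebubbl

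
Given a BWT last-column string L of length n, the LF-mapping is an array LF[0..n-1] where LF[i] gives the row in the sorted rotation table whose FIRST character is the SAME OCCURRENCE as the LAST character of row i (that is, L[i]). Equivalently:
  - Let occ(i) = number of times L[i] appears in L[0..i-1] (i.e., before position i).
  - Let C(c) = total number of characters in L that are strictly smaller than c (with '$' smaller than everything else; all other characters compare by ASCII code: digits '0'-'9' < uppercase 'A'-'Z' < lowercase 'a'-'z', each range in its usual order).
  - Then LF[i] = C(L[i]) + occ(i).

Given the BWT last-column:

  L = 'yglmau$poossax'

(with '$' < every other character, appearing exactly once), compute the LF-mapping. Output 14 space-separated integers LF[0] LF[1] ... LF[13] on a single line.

Char counts: '$':1, 'a':2, 'g':1, 'l':1, 'm':1, 'o':2, 'p':1, 's':2, 'u':1, 'x':1, 'y':1
C (first-col start): C('$')=0, C('a')=1, C('g')=3, C('l')=4, C('m')=5, C('o')=6, C('p')=8, C('s')=9, C('u')=11, C('x')=12, C('y')=13
L[0]='y': occ=0, LF[0]=C('y')+0=13+0=13
L[1]='g': occ=0, LF[1]=C('g')+0=3+0=3
L[2]='l': occ=0, LF[2]=C('l')+0=4+0=4
L[3]='m': occ=0, LF[3]=C('m')+0=5+0=5
L[4]='a': occ=0, LF[4]=C('a')+0=1+0=1
L[5]='u': occ=0, LF[5]=C('u')+0=11+0=11
L[6]='$': occ=0, LF[6]=C('$')+0=0+0=0
L[7]='p': occ=0, LF[7]=C('p')+0=8+0=8
L[8]='o': occ=0, LF[8]=C('o')+0=6+0=6
L[9]='o': occ=1, LF[9]=C('o')+1=6+1=7
L[10]='s': occ=0, LF[10]=C('s')+0=9+0=9
L[11]='s': occ=1, LF[11]=C('s')+1=9+1=10
L[12]='a': occ=1, LF[12]=C('a')+1=1+1=2
L[13]='x': occ=0, LF[13]=C('x')+0=12+0=12

Answer: 13 3 4 5 1 11 0 8 6 7 9 10 2 12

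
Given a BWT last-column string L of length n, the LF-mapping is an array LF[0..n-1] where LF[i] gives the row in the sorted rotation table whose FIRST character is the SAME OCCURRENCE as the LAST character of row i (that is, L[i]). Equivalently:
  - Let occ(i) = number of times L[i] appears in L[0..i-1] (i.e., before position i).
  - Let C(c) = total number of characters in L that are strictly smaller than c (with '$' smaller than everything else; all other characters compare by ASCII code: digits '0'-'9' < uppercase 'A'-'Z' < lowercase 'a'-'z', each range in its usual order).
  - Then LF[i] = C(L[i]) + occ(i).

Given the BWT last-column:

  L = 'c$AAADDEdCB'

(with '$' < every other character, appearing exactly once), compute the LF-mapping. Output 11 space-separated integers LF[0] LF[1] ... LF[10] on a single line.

Char counts: '$':1, 'A':3, 'B':1, 'C':1, 'D':2, 'E':1, 'c':1, 'd':1
C (first-col start): C('$')=0, C('A')=1, C('B')=4, C('C')=5, C('D')=6, C('E')=8, C('c')=9, C('d')=10
L[0]='c': occ=0, LF[0]=C('c')+0=9+0=9
L[1]='$': occ=0, LF[1]=C('$')+0=0+0=0
L[2]='A': occ=0, LF[2]=C('A')+0=1+0=1
L[3]='A': occ=1, LF[3]=C('A')+1=1+1=2
L[4]='A': occ=2, LF[4]=C('A')+2=1+2=3
L[5]='D': occ=0, LF[5]=C('D')+0=6+0=6
L[6]='D': occ=1, LF[6]=C('D')+1=6+1=7
L[7]='E': occ=0, LF[7]=C('E')+0=8+0=8
L[8]='d': occ=0, LF[8]=C('d')+0=10+0=10
L[9]='C': occ=0, LF[9]=C('C')+0=5+0=5
L[10]='B': occ=0, LF[10]=C('B')+0=4+0=4

Answer: 9 0 1 2 3 6 7 8 10 5 4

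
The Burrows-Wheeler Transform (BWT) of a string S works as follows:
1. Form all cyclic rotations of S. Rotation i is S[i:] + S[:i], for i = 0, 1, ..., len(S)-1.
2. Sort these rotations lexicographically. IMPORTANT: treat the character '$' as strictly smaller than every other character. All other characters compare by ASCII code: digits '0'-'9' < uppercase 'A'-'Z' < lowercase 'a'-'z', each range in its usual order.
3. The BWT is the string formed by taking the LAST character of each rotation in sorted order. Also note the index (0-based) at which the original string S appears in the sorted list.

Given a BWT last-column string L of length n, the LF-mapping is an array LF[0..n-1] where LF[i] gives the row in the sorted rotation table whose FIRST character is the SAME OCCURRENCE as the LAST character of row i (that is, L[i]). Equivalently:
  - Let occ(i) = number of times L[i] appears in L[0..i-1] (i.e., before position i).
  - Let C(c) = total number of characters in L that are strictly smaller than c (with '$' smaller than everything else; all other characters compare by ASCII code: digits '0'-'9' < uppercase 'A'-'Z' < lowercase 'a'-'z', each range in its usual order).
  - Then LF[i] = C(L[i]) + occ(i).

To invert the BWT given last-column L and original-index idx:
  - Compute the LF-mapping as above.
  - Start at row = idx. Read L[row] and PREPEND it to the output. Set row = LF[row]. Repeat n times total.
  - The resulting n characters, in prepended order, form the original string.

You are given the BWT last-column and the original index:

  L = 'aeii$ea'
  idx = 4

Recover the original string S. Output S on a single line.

LF mapping: 1 3 5 6 0 4 2
Walk LF starting at row 4, prepending L[row]:
  step 1: row=4, L[4]='$', prepend. Next row=LF[4]=0
  step 2: row=0, L[0]='a', prepend. Next row=LF[0]=1
  step 3: row=1, L[1]='e', prepend. Next row=LF[1]=3
  step 4: row=3, L[3]='i', prepend. Next row=LF[3]=6
  step 5: row=6, L[6]='a', prepend. Next row=LF[6]=2
  step 6: row=2, L[2]='i', prepend. Next row=LF[2]=5
  step 7: row=5, L[5]='e', prepend. Next row=LF[5]=4
Reversed output: eiaiea$

Answer: eiaiea$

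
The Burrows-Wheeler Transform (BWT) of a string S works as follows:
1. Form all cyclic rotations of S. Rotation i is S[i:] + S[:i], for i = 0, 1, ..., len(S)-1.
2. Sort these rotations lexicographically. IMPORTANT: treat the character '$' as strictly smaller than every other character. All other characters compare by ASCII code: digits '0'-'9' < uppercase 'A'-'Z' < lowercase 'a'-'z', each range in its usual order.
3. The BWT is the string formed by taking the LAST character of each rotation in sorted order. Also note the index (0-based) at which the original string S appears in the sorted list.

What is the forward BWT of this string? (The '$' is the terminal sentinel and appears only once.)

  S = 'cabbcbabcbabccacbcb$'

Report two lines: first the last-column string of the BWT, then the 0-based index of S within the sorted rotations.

Answer: bcbbccccacbaa$cbbbab
13

Derivation:
All 20 rotations (rotation i = S[i:]+S[:i]):
  rot[0] = cabbcbabcbabccacbcb$
  rot[1] = abbcbabcbabccacbcb$c
  rot[2] = bbcbabcbabccacbcb$ca
  rot[3] = bcbabcbabccacbcb$cab
  rot[4] = cbabcbabccacbcb$cabb
  rot[5] = babcbabccacbcb$cabbc
  rot[6] = abcbabccacbcb$cabbcb
  rot[7] = bcbabccacbcb$cabbcba
  rot[8] = cbabccacbcb$cabbcbab
  rot[9] = babccacbcb$cabbcbabc
  rot[10] = abccacbcb$cabbcbabcb
  rot[11] = bccacbcb$cabbcbabcba
  rot[12] = ccacbcb$cabbcbabcbab
  rot[13] = cacbcb$cabbcbabcbabc
  rot[14] = acbcb$cabbcbabcbabcc
  rot[15] = cbcb$cabbcbabcbabcca
  rot[16] = bcb$cabbcbabcbabccac
  rot[17] = cb$cabbcbabcbabccacb
  rot[18] = b$cabbcbabcbabccacbc
  rot[19] = $cabbcbabcbabccacbcb
Sorted (with $ < everything):
  sorted[0] = $cabbcbabcbabccacbcb  (last char: 'b')
  sorted[1] = abbcbabcbabccacbcb$c  (last char: 'c')
  sorted[2] = abcbabccacbcb$cabbcb  (last char: 'b')
  sorted[3] = abccacbcb$cabbcbabcb  (last char: 'b')
  sorted[4] = acbcb$cabbcbabcbabcc  (last char: 'c')
  sorted[5] = b$cabbcbabcbabccacbc  (last char: 'c')
  sorted[6] = babcbabccacbcb$cabbc  (last char: 'c')
  sorted[7] = babccacbcb$cabbcbabc  (last char: 'c')
  sorted[8] = bbcbabcbabccacbcb$ca  (last char: 'a')
  sorted[9] = bcb$cabbcbabcbabccac  (last char: 'c')
  sorted[10] = bcbabcbabccacbcb$cab  (last char: 'b')
  sorted[11] = bcbabccacbcb$cabbcba  (last char: 'a')
  sorted[12] = bccacbcb$cabbcbabcba  (last char: 'a')
  sorted[13] = cabbcbabcbabccacbcb$  (last char: '$')
  sorted[14] = cacbcb$cabbcbabcbabc  (last char: 'c')
  sorted[15] = cb$cabbcbabcbabccacb  (last char: 'b')
  sorted[16] = cbabcbabccacbcb$cabb  (last char: 'b')
  sorted[17] = cbabccacbcb$cabbcbab  (last char: 'b')
  sorted[18] = cbcb$cabbcbabcbabcca  (last char: 'a')
  sorted[19] = ccacbcb$cabbcbabcbab  (last char: 'b')
Last column: bcbbccccacbaa$cbbbab
Original string S is at sorted index 13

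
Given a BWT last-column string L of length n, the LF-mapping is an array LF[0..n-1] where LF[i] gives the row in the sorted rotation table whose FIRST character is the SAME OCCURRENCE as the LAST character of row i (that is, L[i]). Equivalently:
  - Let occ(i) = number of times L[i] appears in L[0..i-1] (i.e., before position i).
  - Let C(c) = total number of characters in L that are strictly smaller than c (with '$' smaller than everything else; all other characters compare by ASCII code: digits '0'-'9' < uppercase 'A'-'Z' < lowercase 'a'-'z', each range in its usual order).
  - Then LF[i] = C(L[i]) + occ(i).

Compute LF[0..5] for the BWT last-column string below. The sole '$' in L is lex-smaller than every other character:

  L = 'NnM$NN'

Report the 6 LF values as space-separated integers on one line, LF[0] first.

Answer: 2 5 1 0 3 4

Derivation:
Char counts: '$':1, 'M':1, 'N':3, 'n':1
C (first-col start): C('$')=0, C('M')=1, C('N')=2, C('n')=5
L[0]='N': occ=0, LF[0]=C('N')+0=2+0=2
L[1]='n': occ=0, LF[1]=C('n')+0=5+0=5
L[2]='M': occ=0, LF[2]=C('M')+0=1+0=1
L[3]='$': occ=0, LF[3]=C('$')+0=0+0=0
L[4]='N': occ=1, LF[4]=C('N')+1=2+1=3
L[5]='N': occ=2, LF[5]=C('N')+2=2+2=4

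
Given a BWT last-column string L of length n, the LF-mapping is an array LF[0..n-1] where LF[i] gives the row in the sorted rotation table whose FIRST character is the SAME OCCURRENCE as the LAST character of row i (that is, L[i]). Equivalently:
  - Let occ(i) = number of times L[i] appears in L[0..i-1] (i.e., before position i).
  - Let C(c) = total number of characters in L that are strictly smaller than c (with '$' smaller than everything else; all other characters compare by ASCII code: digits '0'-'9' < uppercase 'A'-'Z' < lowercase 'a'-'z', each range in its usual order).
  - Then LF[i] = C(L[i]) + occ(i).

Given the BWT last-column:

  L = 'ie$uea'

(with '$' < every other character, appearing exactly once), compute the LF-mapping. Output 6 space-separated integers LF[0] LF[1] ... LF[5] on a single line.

Char counts: '$':1, 'a':1, 'e':2, 'i':1, 'u':1
C (first-col start): C('$')=0, C('a')=1, C('e')=2, C('i')=4, C('u')=5
L[0]='i': occ=0, LF[0]=C('i')+0=4+0=4
L[1]='e': occ=0, LF[1]=C('e')+0=2+0=2
L[2]='$': occ=0, LF[2]=C('$')+0=0+0=0
L[3]='u': occ=0, LF[3]=C('u')+0=5+0=5
L[4]='e': occ=1, LF[4]=C('e')+1=2+1=3
L[5]='a': occ=0, LF[5]=C('a')+0=1+0=1

Answer: 4 2 0 5 3 1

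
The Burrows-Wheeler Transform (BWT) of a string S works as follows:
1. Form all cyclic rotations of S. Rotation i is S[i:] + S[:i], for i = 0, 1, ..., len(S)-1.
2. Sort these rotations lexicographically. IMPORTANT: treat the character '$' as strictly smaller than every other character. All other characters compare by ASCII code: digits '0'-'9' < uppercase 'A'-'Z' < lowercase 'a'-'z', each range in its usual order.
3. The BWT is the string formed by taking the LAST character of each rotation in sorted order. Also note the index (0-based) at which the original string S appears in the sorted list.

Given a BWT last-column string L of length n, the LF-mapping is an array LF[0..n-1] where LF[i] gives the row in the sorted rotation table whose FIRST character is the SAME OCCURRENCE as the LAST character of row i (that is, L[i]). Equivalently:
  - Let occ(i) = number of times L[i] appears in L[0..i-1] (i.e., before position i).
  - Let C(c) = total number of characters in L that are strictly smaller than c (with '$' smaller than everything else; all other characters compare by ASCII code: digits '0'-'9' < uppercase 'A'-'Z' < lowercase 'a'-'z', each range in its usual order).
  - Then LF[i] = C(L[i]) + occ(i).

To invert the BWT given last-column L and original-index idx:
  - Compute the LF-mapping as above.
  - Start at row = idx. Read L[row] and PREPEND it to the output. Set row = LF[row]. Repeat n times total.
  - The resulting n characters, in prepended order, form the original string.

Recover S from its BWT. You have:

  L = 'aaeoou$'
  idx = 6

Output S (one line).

Answer: uooeaa$

Derivation:
LF mapping: 1 2 3 4 5 6 0
Walk LF starting at row 6, prepending L[row]:
  step 1: row=6, L[6]='$', prepend. Next row=LF[6]=0
  step 2: row=0, L[0]='a', prepend. Next row=LF[0]=1
  step 3: row=1, L[1]='a', prepend. Next row=LF[1]=2
  step 4: row=2, L[2]='e', prepend. Next row=LF[2]=3
  step 5: row=3, L[3]='o', prepend. Next row=LF[3]=4
  step 6: row=4, L[4]='o', prepend. Next row=LF[4]=5
  step 7: row=5, L[5]='u', prepend. Next row=LF[5]=6
Reversed output: uooeaa$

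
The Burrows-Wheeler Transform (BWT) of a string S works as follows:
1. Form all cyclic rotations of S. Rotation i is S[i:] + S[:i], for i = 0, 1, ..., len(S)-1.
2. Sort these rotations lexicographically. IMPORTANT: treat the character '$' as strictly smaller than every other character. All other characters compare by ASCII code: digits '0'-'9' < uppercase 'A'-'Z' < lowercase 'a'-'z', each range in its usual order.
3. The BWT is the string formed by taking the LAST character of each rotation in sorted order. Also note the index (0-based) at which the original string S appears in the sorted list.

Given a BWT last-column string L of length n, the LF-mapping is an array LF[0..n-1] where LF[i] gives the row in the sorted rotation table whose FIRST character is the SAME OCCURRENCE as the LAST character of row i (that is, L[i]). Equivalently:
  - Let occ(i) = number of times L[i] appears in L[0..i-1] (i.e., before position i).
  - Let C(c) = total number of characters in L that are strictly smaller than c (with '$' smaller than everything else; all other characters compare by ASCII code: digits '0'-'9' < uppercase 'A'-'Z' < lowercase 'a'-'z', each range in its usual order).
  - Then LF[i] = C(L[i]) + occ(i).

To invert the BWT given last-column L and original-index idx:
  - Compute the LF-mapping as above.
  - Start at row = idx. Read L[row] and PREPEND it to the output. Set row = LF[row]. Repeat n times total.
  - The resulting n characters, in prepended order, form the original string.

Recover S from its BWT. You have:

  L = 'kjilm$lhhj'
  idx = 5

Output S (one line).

LF mapping: 6 4 3 7 9 0 8 1 2 5
Walk LF starting at row 5, prepending L[row]:
  step 1: row=5, L[5]='$', prepend. Next row=LF[5]=0
  step 2: row=0, L[0]='k', prepend. Next row=LF[0]=6
  step 3: row=6, L[6]='l', prepend. Next row=LF[6]=8
  step 4: row=8, L[8]='h', prepend. Next row=LF[8]=2
  step 5: row=2, L[2]='i', prepend. Next row=LF[2]=3
  step 6: row=3, L[3]='l', prepend. Next row=LF[3]=7
  step 7: row=7, L[7]='h', prepend. Next row=LF[7]=1
  step 8: row=1, L[1]='j', prepend. Next row=LF[1]=4
  step 9: row=4, L[4]='m', prepend. Next row=LF[4]=9
  step 10: row=9, L[9]='j', prepend. Next row=LF[9]=5
Reversed output: jmjhlihlk$

Answer: jmjhlihlk$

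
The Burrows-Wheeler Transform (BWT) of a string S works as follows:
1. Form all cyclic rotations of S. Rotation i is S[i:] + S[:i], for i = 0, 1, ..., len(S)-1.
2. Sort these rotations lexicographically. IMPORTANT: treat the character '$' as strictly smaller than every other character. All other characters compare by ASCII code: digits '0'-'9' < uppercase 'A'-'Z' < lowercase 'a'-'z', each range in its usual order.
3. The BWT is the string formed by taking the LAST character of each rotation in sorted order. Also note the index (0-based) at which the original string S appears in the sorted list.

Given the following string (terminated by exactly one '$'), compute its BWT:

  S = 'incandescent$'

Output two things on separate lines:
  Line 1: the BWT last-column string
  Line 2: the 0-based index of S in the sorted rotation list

Answer: tcnsncd$iaeen
7

Derivation:
All 13 rotations (rotation i = S[i:]+S[:i]):
  rot[0] = incandescent$
  rot[1] = ncandescent$i
  rot[2] = candescent$in
  rot[3] = andescent$inc
  rot[4] = ndescent$inca
  rot[5] = descent$incan
  rot[6] = escent$incand
  rot[7] = scent$incande
  rot[8] = cent$incandes
  rot[9] = ent$incandesc
  rot[10] = nt$incandesce
  rot[11] = t$incandescen
  rot[12] = $incandescent
Sorted (with $ < everything):
  sorted[0] = $incandescent  (last char: 't')
  sorted[1] = andescent$inc  (last char: 'c')
  sorted[2] = candescent$in  (last char: 'n')
  sorted[3] = cent$incandes  (last char: 's')
  sorted[4] = descent$incan  (last char: 'n')
  sorted[5] = ent$incandesc  (last char: 'c')
  sorted[6] = escent$incand  (last char: 'd')
  sorted[7] = incandescent$  (last char: '$')
  sorted[8] = ncandescent$i  (last char: 'i')
  sorted[9] = ndescent$inca  (last char: 'a')
  sorted[10] = nt$incandesce  (last char: 'e')
  sorted[11] = scent$incande  (last char: 'e')
  sorted[12] = t$incandescen  (last char: 'n')
Last column: tcnsncd$iaeen
Original string S is at sorted index 7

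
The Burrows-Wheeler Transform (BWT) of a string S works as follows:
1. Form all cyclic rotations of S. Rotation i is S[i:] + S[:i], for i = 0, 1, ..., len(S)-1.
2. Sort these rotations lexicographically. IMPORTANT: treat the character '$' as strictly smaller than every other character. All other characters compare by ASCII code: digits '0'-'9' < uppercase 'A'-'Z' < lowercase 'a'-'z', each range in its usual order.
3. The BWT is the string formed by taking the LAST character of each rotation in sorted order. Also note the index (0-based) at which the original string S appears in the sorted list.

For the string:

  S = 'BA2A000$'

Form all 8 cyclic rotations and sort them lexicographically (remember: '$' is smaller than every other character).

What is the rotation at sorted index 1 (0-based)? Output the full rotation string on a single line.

All 8 rotations (rotation i = S[i:]+S[:i]):
  rot[0] = BA2A000$
  rot[1] = A2A000$B
  rot[2] = 2A000$BA
  rot[3] = A000$BA2
  rot[4] = 000$BA2A
  rot[5] = 00$BA2A0
  rot[6] = 0$BA2A00
  rot[7] = $BA2A000
Sorted (with $ < everything):
  sorted[0] = $BA2A000
  sorted[1] = 0$BA2A00
  sorted[2] = 00$BA2A0
  sorted[3] = 000$BA2A
  sorted[4] = 2A000$BA
  sorted[5] = A000$BA2
  sorted[6] = A2A000$B
  sorted[7] = BA2A000$
sorted[1] = 0$BA2A00

Answer: 0$BA2A00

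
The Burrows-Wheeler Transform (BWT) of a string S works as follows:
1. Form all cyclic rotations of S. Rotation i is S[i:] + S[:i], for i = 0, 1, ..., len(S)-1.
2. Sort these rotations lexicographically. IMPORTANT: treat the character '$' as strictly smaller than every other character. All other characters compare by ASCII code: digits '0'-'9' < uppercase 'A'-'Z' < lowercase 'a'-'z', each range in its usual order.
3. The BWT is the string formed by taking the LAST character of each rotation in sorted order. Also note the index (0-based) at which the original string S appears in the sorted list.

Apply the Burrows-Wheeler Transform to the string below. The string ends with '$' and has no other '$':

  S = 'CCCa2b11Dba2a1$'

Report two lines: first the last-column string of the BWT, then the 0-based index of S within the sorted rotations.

Answer: 1ab1aa$CC12bC2D
6

Derivation:
All 15 rotations (rotation i = S[i:]+S[:i]):
  rot[0] = CCCa2b11Dba2a1$
  rot[1] = CCa2b11Dba2a1$C
  rot[2] = Ca2b11Dba2a1$CC
  rot[3] = a2b11Dba2a1$CCC
  rot[4] = 2b11Dba2a1$CCCa
  rot[5] = b11Dba2a1$CCCa2
  rot[6] = 11Dba2a1$CCCa2b
  rot[7] = 1Dba2a1$CCCa2b1
  rot[8] = Dba2a1$CCCa2b11
  rot[9] = ba2a1$CCCa2b11D
  rot[10] = a2a1$CCCa2b11Db
  rot[11] = 2a1$CCCa2b11Dba
  rot[12] = a1$CCCa2b11Dba2
  rot[13] = 1$CCCa2b11Dba2a
  rot[14] = $CCCa2b11Dba2a1
Sorted (with $ < everything):
  sorted[0] = $CCCa2b11Dba2a1  (last char: '1')
  sorted[1] = 1$CCCa2b11Dba2a  (last char: 'a')
  sorted[2] = 11Dba2a1$CCCa2b  (last char: 'b')
  sorted[3] = 1Dba2a1$CCCa2b1  (last char: '1')
  sorted[4] = 2a1$CCCa2b11Dba  (last char: 'a')
  sorted[5] = 2b11Dba2a1$CCCa  (last char: 'a')
  sorted[6] = CCCa2b11Dba2a1$  (last char: '$')
  sorted[7] = CCa2b11Dba2a1$C  (last char: 'C')
  sorted[8] = Ca2b11Dba2a1$CC  (last char: 'C')
  sorted[9] = Dba2a1$CCCa2b11  (last char: '1')
  sorted[10] = a1$CCCa2b11Dba2  (last char: '2')
  sorted[11] = a2a1$CCCa2b11Db  (last char: 'b')
  sorted[12] = a2b11Dba2a1$CCC  (last char: 'C')
  sorted[13] = b11Dba2a1$CCCa2  (last char: '2')
  sorted[14] = ba2a1$CCCa2b11D  (last char: 'D')
Last column: 1ab1aa$CC12bC2D
Original string S is at sorted index 6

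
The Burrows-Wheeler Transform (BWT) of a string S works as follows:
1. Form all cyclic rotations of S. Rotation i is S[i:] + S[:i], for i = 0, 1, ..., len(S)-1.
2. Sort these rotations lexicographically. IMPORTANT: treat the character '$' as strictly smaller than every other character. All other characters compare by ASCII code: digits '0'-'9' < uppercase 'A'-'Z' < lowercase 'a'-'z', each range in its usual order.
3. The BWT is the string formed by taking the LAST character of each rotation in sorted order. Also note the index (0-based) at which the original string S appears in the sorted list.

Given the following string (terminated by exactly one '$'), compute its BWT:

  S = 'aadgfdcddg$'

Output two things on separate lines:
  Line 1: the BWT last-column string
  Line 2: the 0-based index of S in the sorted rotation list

All 11 rotations (rotation i = S[i:]+S[:i]):
  rot[0] = aadgfdcddg$
  rot[1] = adgfdcddg$a
  rot[2] = dgfdcddg$aa
  rot[3] = gfdcddg$aad
  rot[4] = fdcddg$aadg
  rot[5] = dcddg$aadgf
  rot[6] = cddg$aadgfd
  rot[7] = ddg$aadgfdc
  rot[8] = dg$aadgfdcd
  rot[9] = g$aadgfdcdd
  rot[10] = $aadgfdcddg
Sorted (with $ < everything):
  sorted[0] = $aadgfdcddg  (last char: 'g')
  sorted[1] = aadgfdcddg$  (last char: '$')
  sorted[2] = adgfdcddg$a  (last char: 'a')
  sorted[3] = cddg$aadgfd  (last char: 'd')
  sorted[4] = dcddg$aadgf  (last char: 'f')
  sorted[5] = ddg$aadgfdc  (last char: 'c')
  sorted[6] = dg$aadgfdcd  (last char: 'd')
  sorted[7] = dgfdcddg$aa  (last char: 'a')
  sorted[8] = fdcddg$aadg  (last char: 'g')
  sorted[9] = g$aadgfdcdd  (last char: 'd')
  sorted[10] = gfdcddg$aad  (last char: 'd')
Last column: g$adfcdagdd
Original string S is at sorted index 1

Answer: g$adfcdagdd
1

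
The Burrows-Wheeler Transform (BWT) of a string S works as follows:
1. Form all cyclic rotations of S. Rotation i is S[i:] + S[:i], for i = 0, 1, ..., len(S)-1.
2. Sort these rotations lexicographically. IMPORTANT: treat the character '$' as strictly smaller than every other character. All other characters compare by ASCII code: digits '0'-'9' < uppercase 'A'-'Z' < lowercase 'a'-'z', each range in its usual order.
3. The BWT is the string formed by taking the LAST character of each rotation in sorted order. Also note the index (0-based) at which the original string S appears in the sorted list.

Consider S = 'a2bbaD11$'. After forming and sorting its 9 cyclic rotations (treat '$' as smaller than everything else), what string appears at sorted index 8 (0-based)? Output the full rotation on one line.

All 9 rotations (rotation i = S[i:]+S[:i]):
  rot[0] = a2bbaD11$
  rot[1] = 2bbaD11$a
  rot[2] = bbaD11$a2
  rot[3] = baD11$a2b
  rot[4] = aD11$a2bb
  rot[5] = D11$a2bba
  rot[6] = 11$a2bbaD
  rot[7] = 1$a2bbaD1
  rot[8] = $a2bbaD11
Sorted (with $ < everything):
  sorted[0] = $a2bbaD11
  sorted[1] = 1$a2bbaD1
  sorted[2] = 11$a2bbaD
  sorted[3] = 2bbaD11$a
  sorted[4] = D11$a2bba
  sorted[5] = a2bbaD11$
  sorted[6] = aD11$a2bb
  sorted[7] = baD11$a2b
  sorted[8] = bbaD11$a2
sorted[8] = bbaD11$a2

Answer: bbaD11$a2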